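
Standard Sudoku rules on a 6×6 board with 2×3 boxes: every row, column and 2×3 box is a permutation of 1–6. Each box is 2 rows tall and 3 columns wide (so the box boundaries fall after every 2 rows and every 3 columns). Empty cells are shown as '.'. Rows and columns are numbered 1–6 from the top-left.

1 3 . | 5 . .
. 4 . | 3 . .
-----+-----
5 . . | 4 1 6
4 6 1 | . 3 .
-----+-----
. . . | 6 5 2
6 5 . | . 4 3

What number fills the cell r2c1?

2

r1c6 = 4: row 1 has {1,3,5}; col 6 has {2,3,6}; box has {3,5} → only 4 remains.
r2c1 = 2: row 2 has {3,4}; col 1 has {1,4,5,6}; box has {1,3,4} → only 2 remains.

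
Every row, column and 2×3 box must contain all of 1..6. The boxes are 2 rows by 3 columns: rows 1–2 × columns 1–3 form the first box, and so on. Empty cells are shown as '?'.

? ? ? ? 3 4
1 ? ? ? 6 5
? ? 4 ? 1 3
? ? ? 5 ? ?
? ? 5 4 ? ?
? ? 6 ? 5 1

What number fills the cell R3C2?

5

R1C3 = 2 (sole candidate).
R1C4 = 1 (sole candidate).
R2C3 = 3 (sole candidate).
R2C4 = 2 (sole candidate).
R3C4 = 6 (sole candidate).
R4C3 = 1 (sole candidate).
R4C6 = 2 (sole candidate).
R5C5 = 2 (sole candidate).
R5C6 = 6 (sole candidate).
R6C4 = 3 (sole candidate).
R2C2 = 4 (sole candidate).
R4C5 = 4 (sole candidate).
R5C1 = 3 (sole candidate).
R5C2 = 1 (sole candidate).
R6C2 = 2 (sole candidate).
R3C2 = 5: row 3 has {1,3,4,6}; col 2 has {1,2,4}; box has {1,4} → only 5 remains.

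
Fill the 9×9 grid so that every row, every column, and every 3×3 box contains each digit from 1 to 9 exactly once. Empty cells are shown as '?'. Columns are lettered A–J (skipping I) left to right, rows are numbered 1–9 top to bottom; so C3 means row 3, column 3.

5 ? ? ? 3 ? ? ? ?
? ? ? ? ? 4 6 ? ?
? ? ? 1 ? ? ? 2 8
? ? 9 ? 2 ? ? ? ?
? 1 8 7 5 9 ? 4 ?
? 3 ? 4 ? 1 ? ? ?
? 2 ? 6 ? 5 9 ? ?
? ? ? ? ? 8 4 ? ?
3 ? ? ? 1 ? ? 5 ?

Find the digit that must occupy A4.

G3 = 5: in row 3, 5 can only go here (every other open cell in that row sees a 5).
D2 = 5: in row 2, 5 can only go here (every other open cell in that row sees a 5).
C3 = 3: in row 3, 3 can only go here (every other open cell in that row sees a 3).
E7 = 4: in column 5, 4 can only go here (every other open cell in that column sees a 4).
F4 = 3: in column 6, 3 can only go here (every other open cell in that column sees a 3).
D4 = 8: row 4 has {2,3,9}; col 4 has {1,4,5,6,7}; box has {1,2,3,4,5,7,9} → only 8 remains.
E6 = 6: row 6 has {1,3,4}; col 5 has {1,2,3,4,5}; box has {1,2,3,4,5,7,8,9} → only 6 remains.
B1 = 8: in row 1, 8 can only go here (every other open cell in that row sees an 8).
E2 = 8: in row 2, 8 can only go here (every other open cell in that row sees an 8).
G9 = 8: in row 9, 8 can only go here (every other open cell in that row sees an 8).
H6 = 8: in row 6, 8 can only go here (every other open cell in that row sees an 8).
J6 = 9: in row 6, 9 can only go here (every other open cell in that row sees a 9).
C6 = 5: in row 6, 5 can only go here (every other open cell in that row sees a 5).
J4 = 5: in row 4, 5 can only go here (every other open cell in that row sees a 5).
A7 = 8: in row 7, 8 can only go here (every other open cell in that row sees an 8).
B8 = 5: in row 8, 5 can only go here (every other open cell in that row sees a 5).
D8 = 3: in column 4, 3 can only go here (every other open cell in that column sees a 3).
J8 = 2: in row 8, 2 can only go here (every other open cell in that row sees a 2).
G5 = 3: in column 7, 3 can only go here (every other open cell in that column sees a 3).
J5 = 6: row 5 has {1,3,4,5,7,8,9}; col 9 has {2,5,8,9}; box has {3,4,5,8,9} → only 6 remains.
J9 = 7: row 9 has {1,3,5,8}; col 9 has {2,5,6,8,9}; box has {2,4,5,8,9} → only 7 remains.
A5 = 2: row 5 has {1,3,4,5,6,7,8,9}; col 1 has {3,5,8}; box has {1,3,5,8,9} → only 2 remains.
A6 = 7: row 6 has {1,3,4,5,6,8,9}; col 1 has {2,3,5,8}; box has {1,2,3,5,8,9} → only 7 remains.
G6 = 2: row 6 has {1,3,4,5,6,7,8,9}; col 7 has {3,4,5,6,8,9}; box has {3,4,5,6,8,9} → only 2 remains.
F9 = 2: row 9 has {1,3,5,7,8}; col 6 has {1,3,4,5,8,9}; box has {1,3,4,5,6,8} → only 2 remains.
D9 = 9: row 9 has {1,2,3,5,7,8}; col 4 has {1,3,4,5,6,7,8}; box has {1,2,3,4,5,6,8} → only 9 remains.
D1 = 2: row 1 has {3,5,8}; col 4 has {1,3,4,5,6,7,8,9}; box has {1,3,4,5,8} → only 2 remains.
E8 = 7: row 8 has {2,3,4,5,8}; col 5 has {1,2,3,4,5,6,8}; box has {1,2,3,4,5,6,8,9} → only 7 remains.
E3 = 9: row 3 has {1,2,3,5,8}; col 5 has {1,2,3,4,5,6,7,8}; box has {1,2,3,4,5,8} → only 9 remains.
H1 = 9: in row 1, 9 can only go here (every other open cell in that row sees a 9).
C2 = 2: in row 2, 2 can only go here (every other open cell in that row sees a 2).
C7 = 7: in row 7, 7 can only go here (every other open cell in that row sees a 7).
A8 = 9: in row 8, 9 can only go here (every other open cell in that row sees a 9).
A2 = 1: row 2 has {2,4,5,6,8}; col 1 has {2,3,5,7,8,9}; box has {2,3,5,8} → only 1 remains.
J2 = 3: row 2 has {1,2,4,5,6,8}; col 9 has {2,5,6,7,8,9}; box has {2,5,6,8,9} → only 3 remains.
J7 = 1: row 7 has {2,4,5,6,7,8,9}; col 9 has {2,3,5,6,7,8,9}; box has {2,4,5,7,8,9} → only 1 remains.
H8 = 6: row 8 has {2,3,4,5,7,8,9}; col 8 has {2,4,5,8,9}; box has {1,2,4,5,7,8,9} → only 6 remains.
J1 = 4: row 1 has {2,3,5,8,9}; col 9 has {1,2,3,5,6,7,8,9}; box has {2,3,5,6,8,9} → only 4 remains.
H2 = 7: row 2 has {1,2,3,4,5,6,8}; col 8 has {2,4,5,6,8,9}; box has {2,3,4,5,6,8,9} → only 7 remains.
H4 = 1: row 4 has {2,3,5,8,9}; col 8 has {2,4,5,6,7,8,9}; box has {2,3,4,5,6,8,9} → only 1 remains.
H7 = 3: row 7 has {1,2,4,5,6,7,8,9}; col 8 has {1,2,4,5,6,7,8,9}; box has {1,2,4,5,6,7,8,9} → only 3 remains.
C8 = 1: row 8 has {2,3,4,5,6,7,8,9}; col 3 has {2,3,5,7,8,9}; box has {2,3,5,7,8,9} → only 1 remains.
C1 = 6: row 1 has {2,3,4,5,8,9}; col 3 has {1,2,3,5,7,8,9}; box has {1,2,3,5,8} → only 6 remains.
F1 = 7: row 1 has {2,3,4,5,6,8,9}; col 6 has {1,2,3,4,5,8,9}; box has {1,2,3,4,5,8,9} → only 7 remains.
G1 = 1: row 1 has {2,3,4,5,6,7,8,9}; col 7 has {2,3,4,5,6,8,9}; box has {2,3,4,5,6,7,8,9} → only 1 remains.
B2 = 9: row 2 has {1,2,3,4,5,6,7,8}; col 2 has {1,2,3,5,8}; box has {1,2,3,5,6,8} → only 9 remains.
A3 = 4: row 3 has {1,2,3,5,8,9}; col 1 has {1,2,3,5,7,8,9}; box has {1,2,3,5,6,8,9} → only 4 remains.
B3 = 7: row 3 has {1,2,3,4,5,8,9}; col 2 has {1,2,3,5,8,9}; box has {1,2,3,4,5,6,8,9} → only 7 remains.
F3 = 6: row 3 has {1,2,3,4,5,7,8,9}; col 6 has {1,2,3,4,5,7,8,9}; box has {1,2,3,4,5,7,8,9} → only 6 remains.
A4 = 6: row 4 has {1,2,3,5,8,9}; col 1 has {1,2,3,4,5,7,8,9}; box has {1,2,3,5,7,8,9} → only 6 remains.

6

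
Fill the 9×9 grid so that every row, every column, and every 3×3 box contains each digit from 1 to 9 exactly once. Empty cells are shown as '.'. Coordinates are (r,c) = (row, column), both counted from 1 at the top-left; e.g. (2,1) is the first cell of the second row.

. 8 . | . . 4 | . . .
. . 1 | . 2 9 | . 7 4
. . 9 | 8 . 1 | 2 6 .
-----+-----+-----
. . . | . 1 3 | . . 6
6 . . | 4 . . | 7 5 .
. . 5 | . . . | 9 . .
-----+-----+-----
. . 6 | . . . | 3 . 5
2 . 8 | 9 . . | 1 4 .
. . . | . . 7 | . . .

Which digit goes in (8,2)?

(1,7) = 5: row 1 has {4,8}; col 7 has {1,2,3,7,9}; box has {2,4,6,7} → only 5 remains.
(2,7) = 8: row 2 has {1,2,4,7,9}; col 7 has {1,2,3,5,7,9}; box has {2,4,5,6,7} → only 8 remains.
(3,9) = 3: row 3 has {1,2,6,8,9}; col 9 has {4,5,6}; box has {2,4,5,6,7,8} → only 3 remains.
(4,7) = 4: row 4 has {1,3,6}; col 7 has {1,2,3,5,7,8,9}; box has {5,6,7,9} → only 4 remains.
(8,9) = 7: row 8 has {1,2,4,8,9}; col 9 has {3,4,5,6}; box has {1,3,4,5} → only 7 remains.
(9,7) = 6: row 9 has {7}; col 7 has {1,2,3,4,5,7,8,9}; box has {1,3,4,5,7} → only 6 remains.
(1,3) = 2: in row 1, 2 can only go here (every other open cell in that row sees a 2).
(4,3) = 7: row 4 has {1,3,4,6}; col 3 has {1,2,5,6,8,9}; box has {5,6} → only 7 remains.
(5,3) = 3: row 5 has {4,5,6,7}; col 3 has {1,2,5,6,7,8,9}; box has {5,6,7} → only 3 remains.
(9,3) = 4: row 9 has {6,7}; col 3 has {1,2,3,5,6,7,8,9}; box has {2,6,8} → only 4 remains.
(4,4) = 5: in row 4, 5 can only go here (every other open cell in that row sees a 5).
(6,8) = 3: in row 6, 3 can only go here (every other open cell in that row sees a 3).
(7,5) = 4: in row 7, 4 can only go here (every other open cell in that row sees a 4).
(2,2) = 6: in column 2, 6 can only go here (every other open cell in that column sees a 6).
(2,4) = 3: row 2 has {1,2,4,6,7,8,9}; col 4 has {4,5,8,9}; box has {1,2,4,8,9} → only 3 remains.
(2,1) = 5: row 2 has {1,2,3,4,6,7,8,9}; col 1 has {2,6}; box has {1,2,6,8,9} → only 5 remains.
(1,1) = 3: in row 1, 3 can only go here (every other open cell in that row sees a 3).
(3,5) = 5: in row 3, 5 can only go here (every other open cell in that row sees a 5).
(9,2) = 5: in row 9, 5 can only go here (every other open cell in that row sees a 5).
(8,2) = 3: row 8 has {1,2,4,7,8,9}; col 2 has {5,6,8}; box has {2,4,5,6,8} → only 3 remains.

3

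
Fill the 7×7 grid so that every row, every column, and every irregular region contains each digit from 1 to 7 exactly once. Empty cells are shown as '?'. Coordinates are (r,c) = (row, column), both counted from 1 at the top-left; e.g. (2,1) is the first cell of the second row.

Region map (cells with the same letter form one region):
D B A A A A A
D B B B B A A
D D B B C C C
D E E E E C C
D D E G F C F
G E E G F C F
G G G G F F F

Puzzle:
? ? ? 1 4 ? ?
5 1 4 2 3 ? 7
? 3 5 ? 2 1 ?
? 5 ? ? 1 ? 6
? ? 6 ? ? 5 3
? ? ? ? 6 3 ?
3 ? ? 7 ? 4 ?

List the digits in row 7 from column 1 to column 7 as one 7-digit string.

(2,6) = 6 (sole candidate).
(3,4) = 6 (sole candidate).
(3,7) = 4 (sole candidate).
(4,6) = 7 (sole candidate).
(5,4) = 4 (sole candidate).
(5,5) = 7 (sole candidate).
(6,4) = 5 (sole candidate).
(7,5) = 5: row 7 has {3,4,7}; col 5 has {1,2,3,4,6,7}; region has {3,4,6,7} → only 5 remains.
(1,2) = 7 (sole candidate).
(1,6) = 2 (sole candidate).
(1,7) = 5 (sole candidate).
(3,1) = 7 (sole candidate).
(4,4) = 3 (sole candidate).
(5,2) = 2 (sole candidate).
(6,2) = 4 (sole candidate).
(7,2) = 6: row 7 has {3,4,5,7}; col 2 has {1,2,3,4,5,7}; region has {3,4,5,7} → only 6 remains.
(1,1) = 6 (sole candidate).
(1,3) = 3 (sole candidate).
(4,1) = 4 (sole candidate).
(4,3) = 2 (sole candidate).
(5,1) = 1 (sole candidate).
(6,1) = 2 (sole candidate).
(6,3) = 7 (sole candidate).
(6,7) = 1 (sole candidate).
(7,3) = 1: row 7 has {3,4,5,6,7}; col 3 has {2,3,4,5,6,7}; region has {2,3,4,5,6,7} → only 1 remains.
(7,7) = 2: row 7 has {1,3,4,5,6,7}; col 7 has {1,3,4,5,6,7}; region has {1,3,4,5,6,7} → only 2 remains.

3617542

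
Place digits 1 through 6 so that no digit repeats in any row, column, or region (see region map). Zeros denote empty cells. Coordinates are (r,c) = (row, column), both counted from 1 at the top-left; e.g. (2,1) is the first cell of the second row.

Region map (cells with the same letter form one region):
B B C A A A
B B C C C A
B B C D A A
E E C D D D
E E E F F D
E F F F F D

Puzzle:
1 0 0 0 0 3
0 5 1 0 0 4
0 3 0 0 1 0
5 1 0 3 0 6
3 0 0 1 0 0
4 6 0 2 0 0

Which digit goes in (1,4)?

5

(2,4) = 6 (sole candidate).
(5,2) = 2 (sole candidate).
(5,3) = 6 (sole candidate).
(5,6) = 5 (sole candidate).
(6,6) = 1 (sole candidate).
(1,2) = 4 (sole candidate).
(1,4) = 5: row 1 has {1,3,4}; col 4 has {1,2,3,6}; region has {1,3,4} → only 5 remains.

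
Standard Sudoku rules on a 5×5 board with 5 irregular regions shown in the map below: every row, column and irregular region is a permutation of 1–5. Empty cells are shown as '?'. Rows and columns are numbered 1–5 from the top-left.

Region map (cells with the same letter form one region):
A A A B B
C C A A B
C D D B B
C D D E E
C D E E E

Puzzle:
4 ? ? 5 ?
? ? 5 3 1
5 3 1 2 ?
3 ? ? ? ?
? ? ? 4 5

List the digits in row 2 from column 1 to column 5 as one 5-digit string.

24531

R1C3 = 2 (sole candidate).
R1C5 = 3 (sole candidate).
R2C1 = 2: row 2 has {1,3,5}; col 1 has {3,4,5}; region has {3,5} → only 2 remains.
R2C2 = 4: row 2 has {1,2,3,5}; col 2 has {3}; region has {2,3,5} → only 4 remains.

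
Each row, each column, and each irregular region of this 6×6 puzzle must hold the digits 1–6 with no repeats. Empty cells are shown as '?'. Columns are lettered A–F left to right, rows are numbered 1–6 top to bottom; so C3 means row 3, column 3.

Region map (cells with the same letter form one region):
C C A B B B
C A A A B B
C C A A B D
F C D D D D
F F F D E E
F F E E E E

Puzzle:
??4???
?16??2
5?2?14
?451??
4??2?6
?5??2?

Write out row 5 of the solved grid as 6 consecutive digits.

A2 = 3 (sole candidate).
D2 = 5 (sole candidate).
E2 = 4 (sole candidate).
B3 = 6 (sole candidate).
D3 = 3 (sole candidate).
F4 = 3 (sole candidate).
B5 = 3: row 5 has {2,4,6}; col 2 has {1,4,5,6}; region has {4,5} → only 3 remains.
C5 = 1: row 5 has {2,3,4,6}; col 3 has {2,4,5,6}; region has {3,4,5} → only 1 remains.
E5 = 5: row 5 has {1,2,3,4,6}; col 5 has {1,2,4}; region has {2,6} → only 5 remains.

431256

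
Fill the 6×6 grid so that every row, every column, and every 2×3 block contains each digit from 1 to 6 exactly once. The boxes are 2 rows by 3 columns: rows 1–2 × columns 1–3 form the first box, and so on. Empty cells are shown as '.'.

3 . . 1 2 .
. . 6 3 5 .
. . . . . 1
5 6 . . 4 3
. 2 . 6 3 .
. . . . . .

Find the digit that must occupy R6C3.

R2C6 = 4: row 2 has {3,5,6}; col 6 has {1,3}; box has {1,2,3,5} → only 4 remains.
R3C5 = 6: row 3 has {1}; col 5 has {2,3,4,5}; box has {1,3,4} → only 6 remains.
R4C4 = 2: row 4 has {3,4,5,6}; col 4 has {1,3,6}; box has {1,3,4,6} → only 2 remains.
R5C6 = 5: row 5 has {2,3,6}; col 6 has {1,3,4}; box has {3,6} → only 5 remains.
R6C4 = 4: row 6 has {}; col 4 has {1,2,3,6}; box has {3,5,6} → only 4 remains.
R6C5 = 1: row 6 has {4}; col 5 has {2,3,4,5,6}; box has {3,4,5,6} → only 1 remains.
R6C6 = 2: row 6 has {1,4}; col 6 has {1,3,4,5}; box has {1,3,4,5,6} → only 2 remains.
R1C6 = 6: row 1 has {1,2,3}; col 6 has {1,2,3,4,5}; box has {1,2,3,4,5} → only 6 remains.
R2C2 = 1: row 2 has {3,4,5,6}; col 2 has {2,6}; box has {3,6} → only 1 remains.
R3C4 = 5: row 3 has {1,6}; col 4 has {1,2,3,4,6}; box has {1,2,3,4,6} → only 5 remains.
R4C3 = 1: row 4 has {2,3,4,5,6}; col 3 has {6}; box has {5,6} → only 1 remains.
R5C3 = 4: row 5 has {2,3,5,6}; col 3 has {1,6}; box has {2} → only 4 remains.
R6C1 = 6: row 6 has {1,2,4}; col 1 has {3,5}; box has {2,4} → only 6 remains.
R1C3 = 5: row 1 has {1,2,3,6}; col 3 has {1,4,6}; box has {1,3,6} → only 5 remains.
R2C1 = 2: row 2 has {1,3,4,5,6}; col 1 has {3,5,6}; box has {1,3,5,6} → only 2 remains.
R3C1 = 4: row 3 has {1,5,6}; col 1 has {2,3,5,6}; box has {1,5,6} → only 4 remains.
R3C2 = 3: row 3 has {1,4,5,6}; col 2 has {1,2,6}; box has {1,4,5,6} → only 3 remains.
R3C3 = 2: row 3 has {1,3,4,5,6}; col 3 has {1,4,5,6}; box has {1,3,4,5,6} → only 2 remains.
R5C1 = 1: row 5 has {2,3,4,5,6}; col 1 has {2,3,4,5,6}; box has {2,4,6} → only 1 remains.
R6C2 = 5: row 6 has {1,2,4,6}; col 2 has {1,2,3,6}; box has {1,2,4,6} → only 5 remains.
R6C3 = 3: row 6 has {1,2,4,5,6}; col 3 has {1,2,4,5,6}; box has {1,2,4,5,6} → only 3 remains.

3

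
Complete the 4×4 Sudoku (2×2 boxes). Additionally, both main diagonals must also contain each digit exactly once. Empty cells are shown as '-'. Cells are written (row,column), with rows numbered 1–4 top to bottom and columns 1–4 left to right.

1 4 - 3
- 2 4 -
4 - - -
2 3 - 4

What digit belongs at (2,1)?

3

(1,3) = 2 (sole candidate).
(2,1) = 3: row 2 has {2,4}; col 1 has {1,2,4}; box has {1,2,4} → only 3 remains.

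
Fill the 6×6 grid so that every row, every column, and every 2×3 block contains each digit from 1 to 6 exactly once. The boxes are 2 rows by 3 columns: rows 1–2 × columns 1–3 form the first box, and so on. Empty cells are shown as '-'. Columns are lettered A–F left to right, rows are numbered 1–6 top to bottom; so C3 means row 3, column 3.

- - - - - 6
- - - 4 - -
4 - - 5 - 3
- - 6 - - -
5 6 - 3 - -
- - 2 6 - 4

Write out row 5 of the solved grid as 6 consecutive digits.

C3 = 1: row 3 has {3,4,5}; col 3 has {2,6}; box has {4,6} → only 1 remains.
C5 = 4: row 5 has {3,5,6}; col 3 has {1,2,6}; box has {2,5,6} → only 4 remains.
B3 = 2: row 3 has {1,3,4,5}; col 2 has {6}; box has {1,4,6} → only 2 remains.
E3 = 6: row 3 has {1,2,3,4,5}; col 5 has {}; box has {3,5} → only 6 remains.
A4 = 3: row 4 has {6}; col 1 has {4,5}; box has {1,2,4,6} → only 3 remains.
B4 = 5: row 4 has {3,6}; col 2 has {2,6}; box has {1,2,3,4,6} → only 5 remains.
A6 = 1: row 6 has {2,4,6}; col 1 has {3,4,5}; box has {2,4,5,6} → only 1 remains.
B6 = 3: row 6 has {1,2,4,6}; col 2 has {2,5,6}; box has {1,2,4,5,6} → only 3 remains.
E6 = 5: row 6 has {1,2,3,4,6}; col 5 has {6}; box has {3,4,6} → only 5 remains.
A1 = 2: row 1 has {6}; col 1 has {1,3,4,5}; box has {} → only 2 remains.
D1 = 1: row 1 has {2,6}; col 4 has {3,4,5,6}; box has {4,6} → only 1 remains.
E1 = 3: row 1 has {1,2,6}; col 5 has {5,6}; box has {1,4,6} → only 3 remains.
A2 = 6: row 2 has {4}; col 1 has {1,2,3,4,5}; box has {2} → only 6 remains.
B2 = 1: row 2 has {4,6}; col 2 has {2,3,5,6}; box has {2,6} → only 1 remains.
E2 = 2: row 2 has {1,4,6}; col 5 has {3,5,6}; box has {1,3,4,6} → only 2 remains.
F2 = 5: row 2 has {1,2,4,6}; col 6 has {3,4,6}; box has {1,2,3,4,6} → only 5 remains.
D4 = 2: row 4 has {3,5,6}; col 4 has {1,3,4,5,6}; box has {3,5,6} → only 2 remains.
F4 = 1: row 4 has {2,3,5,6}; col 6 has {3,4,5,6}; box has {2,3,5,6} → only 1 remains.
E5 = 1: row 5 has {3,4,5,6}; col 5 has {2,3,5,6}; box has {3,4,5,6} → only 1 remains.
F5 = 2: row 5 has {1,3,4,5,6}; col 6 has {1,3,4,5,6}; box has {1,3,4,5,6} → only 2 remains.

564312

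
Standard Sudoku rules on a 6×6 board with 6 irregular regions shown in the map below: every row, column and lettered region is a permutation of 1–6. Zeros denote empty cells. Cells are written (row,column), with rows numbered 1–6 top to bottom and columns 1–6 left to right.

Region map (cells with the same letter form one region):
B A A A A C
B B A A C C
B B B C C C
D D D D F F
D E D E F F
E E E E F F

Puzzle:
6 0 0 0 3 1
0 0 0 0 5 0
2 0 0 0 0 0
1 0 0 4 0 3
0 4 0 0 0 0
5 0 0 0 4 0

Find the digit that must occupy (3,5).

6

(3,5) = 6: row 3 has {2}; col 5 has {3,4,5}; region has {1,5} → only 6 remains.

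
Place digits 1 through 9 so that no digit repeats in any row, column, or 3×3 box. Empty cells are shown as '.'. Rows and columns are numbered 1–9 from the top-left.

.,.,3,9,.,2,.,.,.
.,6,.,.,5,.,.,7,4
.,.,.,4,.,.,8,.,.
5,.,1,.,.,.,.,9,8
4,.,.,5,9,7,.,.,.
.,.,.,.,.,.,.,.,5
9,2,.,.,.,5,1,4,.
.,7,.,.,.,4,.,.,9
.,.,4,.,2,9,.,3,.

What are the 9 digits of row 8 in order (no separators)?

row 4, column 2 = 3 (sole candidate).
row 4, column 6 = 6 (sole candidate).
row 5, column 2 = 8 (sole candidate).
row 6, column 2 = 9 (sole candidate).
row 4, column 4 = 2 (sole candidate).
row 4, column 5 = 4 (sole candidate).
row 4, column 7 = 7 (sole candidate).
row 1, column 2 = 4 (hidden single in row 1).
row 3, column 3 = 9 (hidden single in row 3).
row 2, column 7 = 9 (hidden single in row 2).
row 6, column 7 = 4 (hidden single in row 6).
row 8, column 1 = 3: in column 1, 3 can only go here (every other open cell in that column sees a 3).
row 8, column 3 = 5: in column 3, 5 can only go here (every other open cell in that column sees a 5).
row 6, column 3 = 7 (hidden single in column 3).
row 9, column 2 = 1 (sole candidate).
row 3, column 2 = 5 (sole candidate).
row 9, column 7 = 5 (hidden single in row 9).
row 1, column 7 = 6 (sole candidate).
row 1, column 9 = 1 (sole candidate).
row 3, column 8 = 2 (sole candidate).
row 3, column 9 = 3 (sole candidate).
row 8, column 7 = 2: row 8 has {3,4,5,7,9}; col 7 has {1,4,5,6,7,8,9}; box has {1,3,4,5,9} → only 2 remains.
row 1, column 8 = 5 (sole candidate).
row 3, column 6 = 1 (sole candidate).
row 5, column 7 = 3 (sole candidate).
row 3, column 1 = 7 (sole candidate).
row 3, column 5 = 6 (sole candidate).
row 1, column 1 = 8 (sole candidate).
row 1, column 5 = 7 (sole candidate).
row 2, column 3 = 2 (sole candidate).
row 5, column 3 = 6 (sole candidate).
row 5, column 8 = 1 (sole candidate).
row 5, column 9 = 2 (sole candidate).
row 6, column 1 = 2 (sole candidate).
row 6, column 8 = 6 (sole candidate).
row 7, column 3 = 8 (sole candidate).
row 7, column 5 = 3 (sole candidate).
row 8, column 8 = 8: row 8 has {2,3,4,5,7,9}; col 8 has {1,2,3,4,5,6,7,9}; box has {1,2,3,4,5,9} → only 8 remains.
row 9, column 1 = 6 (sole candidate).
row 9, column 9 = 7 (sole candidate).
row 2, column 1 = 1 (sole candidate).
row 7, column 9 = 6 (sole candidate).
row 8, column 5 = 1: row 8 has {2,3,4,5,7,8,9}; col 5 has {2,3,4,5,6,7,9}; box has {2,3,4,5,9} → only 1 remains.
row 9, column 4 = 8 (sole candidate).
row 2, column 4 = 3 (sole candidate).
row 2, column 6 = 8 (sole candidate).
row 6, column 4 = 1 (sole candidate).
row 6, column 5 = 8 (sole candidate).
row 6, column 6 = 3 (sole candidate).
row 7, column 4 = 7 (sole candidate).
row 8, column 4 = 6: row 8 has {1,2,3,4,5,7,8,9}; col 4 has {1,2,3,4,5,7,8,9}; box has {1,2,3,4,5,7,8,9} → only 6 remains.

375614289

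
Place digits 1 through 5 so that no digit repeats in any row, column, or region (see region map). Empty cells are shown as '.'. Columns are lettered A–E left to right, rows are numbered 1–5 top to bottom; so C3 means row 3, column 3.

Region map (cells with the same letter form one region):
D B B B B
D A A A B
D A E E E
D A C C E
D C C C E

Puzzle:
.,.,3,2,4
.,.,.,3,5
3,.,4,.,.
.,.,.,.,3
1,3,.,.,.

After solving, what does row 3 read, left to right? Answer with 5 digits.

32451

A1 = 5 (sole candidate).
B1 = 1 (sole candidate).
E5 = 2 (sole candidate).
E3 = 1: row 3 has {3,4}; col 5 has {2,3,4,5}; region has {2,3,4} → only 1 remains.
C5 = 5 (sole candidate).
D5 = 4 (sole candidate).
D3 = 5: row 3 has {1,3,4}; col 4 has {2,3,4}; region has {1,2,3,4} → only 5 remains.
D4 = 1 (sole candidate).
B3 = 2: row 3 has {1,3,4,5}; col 2 has {1,3}; region has {3} → only 2 remains.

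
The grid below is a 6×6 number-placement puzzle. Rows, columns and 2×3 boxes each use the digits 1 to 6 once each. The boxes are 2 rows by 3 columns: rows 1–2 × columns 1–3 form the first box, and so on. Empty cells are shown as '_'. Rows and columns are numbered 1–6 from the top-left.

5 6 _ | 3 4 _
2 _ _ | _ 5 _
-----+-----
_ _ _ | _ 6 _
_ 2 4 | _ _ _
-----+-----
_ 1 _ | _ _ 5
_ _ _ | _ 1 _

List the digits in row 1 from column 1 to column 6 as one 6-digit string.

561342

R1C3 = 1: row 1 has {3,4,5,6}; col 3 has {4}; box has {2,5,6} → only 1 remains.
R1C6 = 2: row 1 has {1,3,4,5,6}; col 6 has {5}; box has {3,4,5} → only 2 remains.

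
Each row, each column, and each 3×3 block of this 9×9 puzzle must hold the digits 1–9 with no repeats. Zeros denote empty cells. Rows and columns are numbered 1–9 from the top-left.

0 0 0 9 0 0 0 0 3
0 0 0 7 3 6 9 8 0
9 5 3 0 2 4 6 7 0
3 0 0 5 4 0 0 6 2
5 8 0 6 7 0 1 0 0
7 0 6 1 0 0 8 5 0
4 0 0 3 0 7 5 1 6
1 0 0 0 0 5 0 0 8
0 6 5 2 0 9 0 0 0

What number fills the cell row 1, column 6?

row 2, column 1 = 2 (sole candidate).
row 3, column 4 = 8 (sole candidate).
row 3, column 9 = 1 (sole candidate).
row 4, column 6 = 8 (sole candidate).
row 4, column 7 = 7 (sole candidate).
row 6, column 5 = 9 (sole candidate).
row 6, column 9 = 4 (sole candidate).
row 7, column 5 = 8 (sole candidate).
row 8, column 4 = 4 (sole candidate).
row 8, column 5 = 6 (sole candidate).
row 9, column 1 = 8 (sole candidate).
row 9, column 5 = 1 (sole candidate).
row 9, column 9 = 7 (sole candidate).
row 1, column 1 = 6 (sole candidate).
row 1, column 5 = 5 (sole candidate).
row 1, column 6 = 1: row 1 has {3,5,6,9}; col 6 has {4,5,6,7,8,9}; box has {2,3,4,5,6,7,8,9} → only 1 remains.

1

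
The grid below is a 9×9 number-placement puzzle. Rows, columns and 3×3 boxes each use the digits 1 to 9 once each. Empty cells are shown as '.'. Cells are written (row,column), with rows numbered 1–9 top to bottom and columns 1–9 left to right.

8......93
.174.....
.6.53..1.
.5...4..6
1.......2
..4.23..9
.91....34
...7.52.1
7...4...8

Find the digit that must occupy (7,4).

(2,9) = 5 (sole candidate).
(3,9) = 7 (sole candidate).
(6,1) = 6 (sole candidate).
(8,8) = 6 (sole candidate).
(9,8) = 5 (sole candidate).
(7,7) = 7 (sole candidate).
(9,7) = 9 (sole candidate).
(1,3) = 5 (hidden single in row 1).
(2,1) = 3 (hidden single in row 2).
(8,1) = 4 (sole candidate).
(3,7) = 4 (hidden single in row 3).
(1,7) = 6 (sole candidate).
(2,7) = 8 (sole candidate).
(2,8) = 2 (sole candidate).
(1,2) = 4 (hidden single in row 1).
(3,6) = 8 (hidden single in row 3).
(5,8) = 4 (hidden single in row 5).
(6,7) = 5 (hidden single in row 6).
(5,7) = 3 (sole candidate).
(4,7) = 1 (sole candidate).
(4,3) = 3 (hidden single in row 4).
(8,3) = 8 (sole candidate).
(8,5) = 9 (sole candidate).
(2,5) = 6 (sole candidate).
(2,6) = 9 (sole candidate).
(5,3) = 9 (sole candidate).
(7,5) = 8 (sole candidate).
(8,2) = 3 (sole candidate).
(9,2) = 2 (sole candidate).
(9,3) = 6 (sole candidate).
(9,6) = 1 (sole candidate).
(3,3) = 2 (sole candidate).
(4,1) = 2 (sole candidate).
(4,5) = 7 (sole candidate).
(4,8) = 8 (sole candidate).
(5,5) = 5 (sole candidate).
(5,6) = 6 (sole candidate).
(6,8) = 7 (sole candidate).
(7,1) = 5 (sole candidate).
(7,6) = 2 (sole candidate).
(9,4) = 3 (sole candidate).
(1,5) = 1 (sole candidate).
(1,6) = 7 (sole candidate).
(3,1) = 9 (sole candidate).
(4,4) = 9 (sole candidate).
(5,4) = 8 (sole candidate).
(6,2) = 8 (sole candidate).
(6,4) = 1 (sole candidate).
(7,4) = 6: row 7 has {1,2,3,4,5,7,8,9}; col 4 has {1,3,4,5,7,8,9}; box has {1,2,3,4,5,7,8,9} → only 6 remains.

6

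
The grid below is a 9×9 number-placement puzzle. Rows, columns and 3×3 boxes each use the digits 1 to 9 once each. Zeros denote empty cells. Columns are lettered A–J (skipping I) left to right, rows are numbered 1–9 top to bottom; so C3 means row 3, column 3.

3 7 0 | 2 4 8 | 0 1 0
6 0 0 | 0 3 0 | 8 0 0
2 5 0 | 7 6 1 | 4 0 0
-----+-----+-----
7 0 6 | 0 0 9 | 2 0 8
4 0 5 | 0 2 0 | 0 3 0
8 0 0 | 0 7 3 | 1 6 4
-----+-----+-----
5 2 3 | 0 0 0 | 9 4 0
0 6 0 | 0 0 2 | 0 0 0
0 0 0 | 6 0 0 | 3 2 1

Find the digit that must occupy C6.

2

C1 = 9 (sole candidate).
F2 = 5 (sole candidate).
C3 = 8 (sole candidate).
H3 = 9 (sole candidate).
J3 = 3 (sole candidate).
H4 = 5 (sole candidate).
F5 = 6 (sole candidate).
G5 = 7 (sole candidate).
J5 = 9 (sole candidate).
B6 = 9 (sole candidate).
C6 = 2: row 6 has {1,3,4,6,7,8,9}; col 3 has {3,5,6,8,9}; box has {4,5,6,7,8,9} → only 2 remains.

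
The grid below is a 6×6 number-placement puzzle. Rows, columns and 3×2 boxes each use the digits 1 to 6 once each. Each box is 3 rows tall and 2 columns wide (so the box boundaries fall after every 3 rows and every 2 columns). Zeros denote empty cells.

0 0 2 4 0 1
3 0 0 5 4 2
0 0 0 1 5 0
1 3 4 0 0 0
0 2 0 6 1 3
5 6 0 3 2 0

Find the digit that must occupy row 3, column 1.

2

row 1, column 1 = 6: row 1 has {1,2,4}; col 1 has {1,3,5}; box has {3} → only 6 remains.
row 1, column 2 = 5: row 1 has {1,2,4,6}; col 2 has {2,3,6}; box has {3,6} → only 5 remains.
row 1, column 5 = 3: row 1 has {1,2,4,5,6}; col 5 has {1,2,4,5}; box has {1,2,4,5} → only 3 remains.
row 2, column 2 = 1: row 2 has {2,3,4,5}; col 2 has {2,3,5,6}; box has {3,5,6} → only 1 remains.
row 2, column 3 = 6: row 2 has {1,2,3,4,5}; col 3 has {2,4}; box has {1,2,4,5} → only 6 remains.
row 3, column 2 = 4: row 3 has {1,5}; col 2 has {1,2,3,5,6}; box has {1,3,5,6} → only 4 remains.
row 3, column 3 = 3: row 3 has {1,4,5}; col 3 has {2,4,6}; box has {1,2,4,5,6} → only 3 remains.
row 3, column 6 = 6: row 3 has {1,3,4,5}; col 6 has {1,2,3}; box has {1,2,3,4,5} → only 6 remains.
row 4, column 4 = 2: row 4 has {1,3,4}; col 4 has {1,3,4,5,6}; box has {3,4,6} → only 2 remains.
row 4, column 5 = 6: row 4 has {1,2,3,4}; col 5 has {1,2,3,4,5}; box has {1,2,3} → only 6 remains.
row 4, column 6 = 5: row 4 has {1,2,3,4,6}; col 6 has {1,2,3,6}; box has {1,2,3,6} → only 5 remains.
row 5, column 1 = 4: row 5 has {1,2,3,6}; col 1 has {1,3,5,6}; box has {1,2,3,5,6} → only 4 remains.
row 5, column 3 = 5: row 5 has {1,2,3,4,6}; col 3 has {2,3,4,6}; box has {2,3,4,6} → only 5 remains.
row 6, column 3 = 1: row 6 has {2,3,5,6}; col 3 has {2,3,4,5,6}; box has {2,3,4,5,6} → only 1 remains.
row 6, column 6 = 4: row 6 has {1,2,3,5,6}; col 6 has {1,2,3,5,6}; box has {1,2,3,5,6} → only 4 remains.
row 3, column 1 = 2: row 3 has {1,3,4,5,6}; col 1 has {1,3,4,5,6}; box has {1,3,4,5,6} → only 2 remains.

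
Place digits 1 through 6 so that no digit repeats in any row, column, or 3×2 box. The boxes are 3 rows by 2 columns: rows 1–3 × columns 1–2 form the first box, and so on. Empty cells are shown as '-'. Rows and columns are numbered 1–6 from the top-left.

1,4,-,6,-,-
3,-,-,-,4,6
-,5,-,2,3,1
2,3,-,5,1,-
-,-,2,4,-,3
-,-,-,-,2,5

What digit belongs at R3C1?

6

R1C5 = 5 (sole candidate).
R1C6 = 2 (sole candidate).
R2C2 = 2 (sole candidate).
R2C4 = 1 (sole candidate).
R3C1 = 6: row 3 has {1,2,3,5}; col 1 has {1,2,3}; box has {1,2,3,4,5} → only 6 remains.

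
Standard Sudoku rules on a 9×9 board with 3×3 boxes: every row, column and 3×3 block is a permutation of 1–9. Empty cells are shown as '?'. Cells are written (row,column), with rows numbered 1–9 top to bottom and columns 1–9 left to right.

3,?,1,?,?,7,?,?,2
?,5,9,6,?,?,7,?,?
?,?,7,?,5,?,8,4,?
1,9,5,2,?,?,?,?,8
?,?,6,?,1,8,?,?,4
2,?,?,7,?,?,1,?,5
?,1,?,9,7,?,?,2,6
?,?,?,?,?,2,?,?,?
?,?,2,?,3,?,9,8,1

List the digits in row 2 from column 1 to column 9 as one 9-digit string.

859624713

(2,9) = 3: row 2 has {5,6,7,9}; col 9 has {1,2,4,5,6,8}; box has {2,4,7,8} → only 3 remains.
(3,1) = 6: row 3 has {4,5,7,8}; col 1 has {1,2,3}; box has {1,3,5,7,9} → only 6 remains.
(3,2) = 2: row 3 has {4,5,6,7,8}; col 2 has {1,5,9}; box has {1,3,5,6,7,9} → only 2 remains.
(3,9) = 9: row 3 has {2,4,5,6,7,8}; col 9 has {1,2,3,4,5,6,8}; box has {2,3,4,7,8} → only 9 remains.
(5,1) = 7: row 5 has {1,4,6,8}; col 1 has {1,2,3,6}; box has {1,2,5,6,9} → only 7 remains.
(5,2) = 3: row 5 has {1,4,6,7,8}; col 2 has {1,2,5,9}; box has {1,2,5,6,7,9} → only 3 remains.
(5,4) = 5: row 5 has {1,3,4,6,7,8}; col 4 has {2,6,7,9}; box has {1,2,7,8} → only 5 remains.
(5,7) = 2: row 5 has {1,3,4,5,6,7,8}; col 7 has {1,7,8,9}; box has {1,4,5,8} → only 2 remains.
(5,8) = 9: row 5 has {1,2,3,4,5,6,7,8}; col 8 has {2,4,8}; box has {1,2,4,5,8} → only 9 remains.
(8,9) = 7: row 8 has {2}; col 9 has {1,2,3,4,5,6,8,9}; box has {1,2,6,8,9} → only 7 remains.
(9,4) = 4: row 9 has {1,2,3,8,9}; col 4 has {2,5,6,7,9}; box has {2,3,7,9} → only 4 remains.
(1,4) = 8: row 1 has {1,2,3,7}; col 4 has {2,4,5,6,7,9}; box has {5,6,7} → only 8 remains.
(2,8) = 1: row 2 has {3,5,6,7,9}; col 8 has {2,4,8,9}; box has {2,3,4,7,8,9} → only 1 remains.
(7,6) = 5: row 7 has {1,2,6,7,9}; col 6 has {2,7,8}; box has {2,3,4,7,9} → only 5 remains.
(8,4) = 1: row 8 has {2,7}; col 4 has {2,4,5,6,7,8,9}; box has {2,3,4,5,7,9} → only 1 remains.
(9,1) = 5: row 9 has {1,2,3,4,8,9}; col 1 has {1,2,3,6,7}; box has {1,2} → only 5 remains.
(9,6) = 6: row 9 has {1,2,3,4,5,8,9}; col 6 has {2,5,7,8}; box has {1,2,3,4,5,7,9} → only 6 remains.
(1,2) = 4: row 1 has {1,2,3,7,8}; col 2 has {1,2,3,5,9}; box has {1,2,3,5,6,7,9} → only 4 remains.
(1,5) = 9: row 1 has {1,2,3,4,7,8}; col 5 has {1,3,5,7}; box has {5,6,7,8} → only 9 remains.
(2,1) = 8: row 2 has {1,3,5,6,7,9}; col 1 has {1,2,3,5,6,7}; box has {1,2,3,4,5,6,7,9} → only 8 remains.
(2,6) = 4: row 2 has {1,3,5,6,7,8,9}; col 6 has {2,5,6,7,8}; box has {5,6,7,8,9} → only 4 remains.
(3,4) = 3: row 3 has {2,4,5,6,7,8,9}; col 4 has {1,2,4,5,6,7,8,9}; box has {4,5,6,7,8,9} → only 3 remains.
(3,6) = 1: row 3 has {2,3,4,5,6,7,8,9}; col 6 has {2,4,5,6,7,8}; box has {3,4,5,6,7,8,9} → only 1 remains.
(4,6) = 3: row 4 has {1,2,5,8,9}; col 6 has {1,2,4,5,6,7,8}; box has {1,2,5,7,8} → only 3 remains.
(4,7) = 6: row 4 has {1,2,3,5,8,9}; col 7 has {1,2,7,8,9}; box has {1,2,4,5,8,9} → only 6 remains.
(4,8) = 7: row 4 has {1,2,3,5,6,8,9}; col 8 has {1,2,4,8,9}; box has {1,2,4,5,6,8,9} → only 7 remains.
(6,2) = 8: row 6 has {1,2,5,7}; col 2 has {1,2,3,4,5,9}; box has {1,2,3,5,6,7,9} → only 8 remains.
(6,3) = 4: row 6 has {1,2,5,7,8}; col 3 has {1,2,5,6,7,9}; box has {1,2,3,5,6,7,8,9} → only 4 remains.
(6,5) = 6: row 6 has {1,2,4,5,7,8}; col 5 has {1,3,5,7,9}; box has {1,2,3,5,7,8} → only 6 remains.
(6,6) = 9: row 6 has {1,2,4,5,6,7,8}; col 6 has {1,2,3,4,5,6,7,8}; box has {1,2,3,5,6,7,8} → only 9 remains.
(6,8) = 3: row 6 has {1,2,4,5,6,7,8,9}; col 8 has {1,2,4,7,8,9}; box has {1,2,4,5,6,7,8,9} → only 3 remains.
(7,1) = 4: row 7 has {1,2,5,6,7,9}; col 1 has {1,2,3,5,6,7,8}; box has {1,2,5} → only 4 remains.
(7,7) = 3: row 7 has {1,2,4,5,6,7,9}; col 7 has {1,2,6,7,8,9}; box has {1,2,6,7,8,9} → only 3 remains.
(8,1) = 9: row 8 has {1,2,7}; col 1 has {1,2,3,4,5,6,7,8}; box has {1,2,4,5} → only 9 remains.
(8,2) = 6: row 8 has {1,2,7,9}; col 2 has {1,2,3,4,5,8,9}; box has {1,2,4,5,9} → only 6 remains.
(8,5) = 8: row 8 has {1,2,6,7,9}; col 5 has {1,3,5,6,7,9}; box has {1,2,3,4,5,6,7,9} → only 8 remains.
(8,8) = 5: row 8 has {1,2,6,7,8,9}; col 8 has {1,2,3,4,7,8,9}; box has {1,2,3,6,7,8,9} → only 5 remains.
(9,2) = 7: row 9 has {1,2,3,4,5,6,8,9}; col 2 has {1,2,3,4,5,6,8,9}; box has {1,2,4,5,6,9} → only 7 remains.
(1,7) = 5: row 1 has {1,2,3,4,7,8,9}; col 7 has {1,2,3,6,7,8,9}; box has {1,2,3,4,7,8,9} → only 5 remains.
(1,8) = 6: row 1 has {1,2,3,4,5,7,8,9}; col 8 has {1,2,3,4,5,7,8,9}; box has {1,2,3,4,5,7,8,9} → only 6 remains.
(2,5) = 2: row 2 has {1,3,4,5,6,7,8,9}; col 5 has {1,3,5,6,7,8,9}; box has {1,3,4,5,6,7,8,9} → only 2 remains.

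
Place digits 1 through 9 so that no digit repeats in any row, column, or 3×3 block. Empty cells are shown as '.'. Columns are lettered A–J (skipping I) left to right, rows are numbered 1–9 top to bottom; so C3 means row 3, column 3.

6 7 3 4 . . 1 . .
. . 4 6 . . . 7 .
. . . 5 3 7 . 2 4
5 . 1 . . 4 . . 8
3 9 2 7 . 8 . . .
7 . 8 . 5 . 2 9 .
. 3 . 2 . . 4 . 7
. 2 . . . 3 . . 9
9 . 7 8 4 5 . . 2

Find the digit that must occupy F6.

J1 = 5: row 1 has {1,3,4,6,7}; col 9 has {2,4,7,8,9}; box has {1,2,4,7} → only 5 remains.
J2 = 3: row 2 has {4,6,7}; col 9 has {2,4,5,7,8,9}; box has {1,2,4,5,7} → only 3 remains.
C3 = 9: row 3 has {2,3,4,5,7}; col 3 has {1,2,3,4,7,8}; box has {3,4,6,7} → only 9 remains.
B4 = 6: row 4 has {1,4,5,8}; col 2 has {2,3,7,9}; box has {1,2,3,5,7,8,9} → only 6 remains.
H4 = 3: row 4 has {1,4,5,6,8}; col 8 has {2,7,9}; box has {2,8,9} → only 3 remains.
B6 = 4: row 6 has {2,5,7,8,9}; col 2 has {2,3,6,7,9}; box has {1,2,3,5,6,7,8,9} → only 4 remains.
D8 = 1: row 8 has {2,3,9}; col 4 has {2,4,5,6,7,8}; box has {2,3,4,5,8} → only 1 remains.
B9 = 1: row 9 has {2,4,5,7,8,9}; col 2 has {2,3,4,6,7,9}; box has {2,3,7,9} → only 1 remains.
H9 = 6: row 9 has {1,2,4,5,7,8,9}; col 8 has {2,3,7,9}; box has {2,4,7,9} → only 6 remains.
H1 = 8: row 1 has {1,3,4,5,6,7}; col 8 has {2,3,6,7,9}; box has {1,2,3,4,5,7} → only 8 remains.
G2 = 9: row 2 has {3,4,6,7}; col 7 has {1,2,4}; box has {1,2,3,4,5,7,8} → only 9 remains.
B3 = 8: row 3 has {2,3,4,5,7,9}; col 2 has {1,2,3,4,6,7,9}; box has {3,4,6,7,9} → only 8 remains.
G3 = 6: row 3 has {2,3,4,5,7,8,9}; col 7 has {1,2,4,9}; box has {1,2,3,4,5,7,8,9} → only 6 remains.
D4 = 9: row 4 has {1,3,4,5,6,8}; col 4 has {1,2,4,5,6,7,8}; box has {4,5,7,8} → only 9 remains.
E4 = 2: row 4 has {1,3,4,5,6,8,9}; col 5 has {3,4,5}; box has {4,5,7,8,9} → only 2 remains.
G4 = 7: row 4 has {1,2,3,4,5,6,8,9}; col 7 has {1,2,4,6,9}; box has {2,3,8,9} → only 7 remains.
G5 = 5: row 5 has {2,3,7,8,9}; col 7 has {1,2,4,6,7,9}; box has {2,3,7,8,9} → only 5 remains.
D6 = 3: row 6 has {2,4,5,7,8,9}; col 4 has {1,2,4,5,6,7,8,9}; box has {2,4,5,7,8,9} → only 3 remains.
A7 = 8: row 7 has {2,3,4,7}; col 1 has {3,5,6,7,9}; box has {1,2,3,7,9} → only 8 remains.
A8 = 4: row 8 has {1,2,3,9}; col 1 has {3,5,6,7,8,9}; box has {1,2,3,7,8,9} → only 4 remains.
G8 = 8: row 8 has {1,2,3,4,9}; col 7 has {1,2,4,5,6,7,9}; box has {2,4,6,7,9} → only 8 remains.
H8 = 5: row 8 has {1,2,3,4,8,9}; col 8 has {2,3,6,7,8,9}; box has {2,4,6,7,8,9} → only 5 remains.
G9 = 3: row 9 has {1,2,4,5,6,7,8,9}; col 7 has {1,2,4,5,6,7,8,9}; box has {2,4,5,6,7,8,9} → only 3 remains.
E1 = 9: row 1 has {1,3,4,5,6,7,8}; col 5 has {2,3,4,5}; box has {3,4,5,6,7} → only 9 remains.
F1 = 2: row 1 has {1,3,4,5,6,7,8,9}; col 6 has {3,4,5,7,8}; box has {3,4,5,6,7,9} → only 2 remains.
B2 = 5: row 2 has {3,4,6,7,9}; col 2 has {1,2,3,4,6,7,8,9}; box has {3,4,6,7,8,9} → only 5 remains.
F2 = 1: row 2 has {3,4,5,6,7,9}; col 6 has {2,3,4,5,7,8}; box has {2,3,4,5,6,7,9} → only 1 remains.
A3 = 1: row 3 has {2,3,4,5,6,7,8,9}; col 1 has {3,4,5,6,7,8,9}; box has {3,4,5,6,7,8,9} → only 1 remains.
F6 = 6: row 6 has {2,3,4,5,7,8,9}; col 6 has {1,2,3,4,5,7,8}; box has {2,3,4,5,7,8,9} → only 6 remains.

6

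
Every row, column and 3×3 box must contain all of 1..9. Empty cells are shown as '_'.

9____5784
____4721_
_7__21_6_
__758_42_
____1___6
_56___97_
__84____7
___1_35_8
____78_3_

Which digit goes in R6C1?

8

R3C7 = 3: row 3 has {1,2,6,7}; col 7 has {2,4,5,7,9}; box has {1,2,4,6,7,8} → only 3 remains.
R5C7 = 8: row 5 has {1,6}; col 7 has {2,3,4,5,7,9}; box has {2,4,6,7,9} → only 8 remains.
R5C8 = 5: row 5 has {1,6,8}; col 8 has {1,2,3,6,7,8}; box has {2,4,6,7,8,9} → only 5 remains.
R6C5 = 3: row 6 has {5,6,7,9}; col 5 has {1,2,4,7,8}; box has {1,5,8} → only 3 remains.
R6C9 = 1: row 6 has {3,5,6,7,9}; col 9 has {4,6,7,8}; box has {2,4,5,6,7,8,9} → only 1 remains.
R7C8 = 9: row 7 has {4,7,8}; col 8 has {1,2,3,5,6,7,8}; box has {3,5,7,8} → only 9 remains.
R8C8 = 4: row 8 has {1,3,5,8}; col 8 has {1,2,3,5,6,7,8,9}; box has {3,5,7,8,9} → only 4 remains.
R9C9 = 2: row 9 has {3,7,8}; col 9 has {1,4,6,7,8}; box has {3,4,5,7,8,9} → only 2 remains.
R1C5 = 6: row 1 has {4,5,7,8,9}; col 5 has {1,2,3,4,7,8}; box has {1,2,4,5,7} → only 6 remains.
R4C9 = 3: row 4 has {2,4,5,7,8}; col 9 has {1,2,4,6,7,8}; box has {1,2,4,5,6,7,8,9} → only 3 remains.
R6C4 = 2: row 6 has {1,3,5,6,7,9}; col 4 has {1,4,5}; box has {1,3,5,8} → only 2 remains.
R6C6 = 4: row 6 has {1,2,3,5,6,7,9}; col 6 has {1,3,5,7,8}; box has {1,2,3,5,8} → only 4 remains.
R7C5 = 5: row 7 has {4,7,8,9}; col 5 has {1,2,3,4,6,7,8}; box has {1,3,4,7,8} → only 5 remains.
R8C5 = 9: row 8 has {1,3,4,5,8}; col 5 has {1,2,3,4,5,6,7,8}; box has {1,3,4,5,7,8} → only 9 remains.
R9C4 = 6: row 9 has {2,3,7,8}; col 4 has {1,2,4,5}; box has {1,3,4,5,7,8,9} → only 6 remains.
R9C7 = 1: row 9 has {2,3,6,7,8}; col 7 has {2,3,4,5,7,8,9}; box has {2,3,4,5,7,8,9} → only 1 remains.
R1C4 = 3: row 1 has {4,5,6,7,8,9}; col 4 has {1,2,4,5,6}; box has {1,2,4,5,6,7} → only 3 remains.
R4C1 = 1: row 4 has {2,3,4,5,7,8}; col 1 has {9}; box has {5,6,7} → only 1 remains.
R4C2 = 9: row 4 has {1,2,3,4,5,7,8}; col 2 has {5,7}; box has {1,5,6,7} → only 9 remains.
R4C6 = 6: row 4 has {1,2,3,4,5,7,8,9}; col 6 has {1,3,4,5,7,8}; box has {1,2,3,4,5,8} → only 6 remains.
R5C6 = 9: row 5 has {1,5,6,8}; col 6 has {1,3,4,5,6,7,8}; box has {1,2,3,4,5,6,8} → only 9 remains.
R6C1 = 8: row 6 has {1,2,3,4,5,6,7,9}; col 1 has {1,9}; box has {1,5,6,7,9} → only 8 remains.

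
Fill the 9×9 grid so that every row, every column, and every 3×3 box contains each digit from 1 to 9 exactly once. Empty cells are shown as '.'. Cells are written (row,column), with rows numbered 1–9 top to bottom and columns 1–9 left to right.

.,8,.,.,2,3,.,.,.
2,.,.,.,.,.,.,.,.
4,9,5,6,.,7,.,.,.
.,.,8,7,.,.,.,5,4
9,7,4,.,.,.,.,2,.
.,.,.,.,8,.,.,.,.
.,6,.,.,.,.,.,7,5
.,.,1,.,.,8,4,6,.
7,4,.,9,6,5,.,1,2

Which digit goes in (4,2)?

1

(3,5) = 1 (sole candidate).
(9,3) = 3 (sole candidate).
(9,7) = 8 (sole candidate).
(7,1) = 8 (sole candidate).
(8,1) = 5 (sole candidate).
(8,2) = 2 (sole candidate).
(8,4) = 3 (sole candidate).
(8,5) = 7 (sole candidate).
(8,9) = 9 (sole candidate).
(7,3) = 9 (sole candidate).
(7,5) = 4 (sole candidate).
(7,7) = 3 (sole candidate).
(3,7) = 2 (sole candidate).
(4,6) = 2 (hidden single in row 4).
(7,6) = 1 (sole candidate).
(5,6) = 6 (sole candidate).
(5,7) = 1 (sole candidate).
(7,4) = 2 (sole candidate).
(5,4) = 5 (sole candidate).
(5,5) = 3 (sole candidate).
(5,9) = 8 (sole candidate).
(1,4) = 4 (sole candidate).
(1,8) = 9 (sole candidate).
(2,4) = 8 (sole candidate).
(2,6) = 9 (sole candidate).
(3,9) = 3 (sole candidate).
(4,5) = 9 (sole candidate).
(4,7) = 6 (sole candidate).
(6,4) = 1 (sole candidate).
(6,6) = 4 (sole candidate).
(6,8) = 3 (sole candidate).
(6,9) = 7 (sole candidate).
(2,5) = 5 (sole candidate).
(2,7) = 7 (sole candidate).
(2,8) = 4 (sole candidate).
(3,8) = 8 (sole candidate).
(6,1) = 6 (sole candidate).
(6,2) = 5 (sole candidate).
(6,3) = 2 (sole candidate).
(6,7) = 9 (sole candidate).
(1,1) = 1 (sole candidate).
(1,7) = 5 (sole candidate).
(1,9) = 6 (sole candidate).
(2,2) = 3 (sole candidate).
(2,3) = 6 (sole candidate).
(2,9) = 1 (sole candidate).
(4,1) = 3 (sole candidate).
(4,2) = 1: row 4 has {2,3,4,5,6,7,8,9}; col 2 has {2,3,4,5,6,7,8,9}; box has {2,3,4,5,6,7,8,9} → only 1 remains.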